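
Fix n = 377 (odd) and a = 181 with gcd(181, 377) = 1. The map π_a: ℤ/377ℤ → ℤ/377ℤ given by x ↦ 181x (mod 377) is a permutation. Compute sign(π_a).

+1

Trace 181: π^k(181) = [181, 339, 285, 313, 103, 170, 233] for k=0..6.
The orbit structure of x ↦ 181x mod 377: 35 orbits of sizes [14, 14, 14, 14, 14, 14, 14, 14, 14, 14, 14, 14, 14, 14, 14, 14, 14, 14, 14, 14, 14, 14, 14, 14, 7, 7, 7, 7, 2, 2, 2, 2, 2, 2, 1].
377 − 35 = 342 transpositions; sign(π) = (−1)^342 = +1.
Zolotarev: (181|377) = +1, matching the cycle-count sign.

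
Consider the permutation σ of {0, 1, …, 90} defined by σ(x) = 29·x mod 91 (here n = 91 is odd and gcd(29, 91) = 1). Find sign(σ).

+1

Trace 22: π^k(22) = [22, 1, 29] for k=0..2.
Cycle lengths of π_29 on ℤ/91ℤ: [3, 3, 3, 3, 3, 3, 3, 3, 3, 3, 3, 3, 3, 3, 3, 3, 3, 3, 3, 3, 3, 3, 3, 3, 3, 3, 3, 3, 1, 1, 1, 1, 1, 1, 1]; 35 cycles in total.
sign(π) = (−1)^{n − #cycles} = (−1)^{91−35} = (−1)^56 = +1.
Check: (29/91) = +1 by Zolotarev.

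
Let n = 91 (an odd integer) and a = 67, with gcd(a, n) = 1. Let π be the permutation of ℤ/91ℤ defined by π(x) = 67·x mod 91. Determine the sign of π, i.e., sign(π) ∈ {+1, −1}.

-1

Start at x=58: 58 → 64 → 11 → 9 → 57 → 88 → 72 → … (one orbit).
10 cycles of lengths [12, 12, 12, 12, 12, 12, 12, 3, 3, 1].
With 10 cycles on 91 points, sign = (−1)^{91−10} = -1.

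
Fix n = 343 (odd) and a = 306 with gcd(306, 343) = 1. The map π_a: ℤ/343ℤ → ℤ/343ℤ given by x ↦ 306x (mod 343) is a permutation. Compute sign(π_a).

Trace 72: π^k(72) = [72, 80, 127, 103, 305, 34, 114] for k=0..6.
4 cycles of lengths [294, 42, 6, 1].
Σ(ℓ_i−1) = 343−4 = 339; sign = (−1)^339 = -1.

-1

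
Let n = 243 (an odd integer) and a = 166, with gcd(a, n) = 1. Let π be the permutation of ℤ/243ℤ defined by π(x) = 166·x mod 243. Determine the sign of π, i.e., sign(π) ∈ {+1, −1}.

+1

Start at x=139: 139 → 232 → 118 → 148 → 25 → 19 → 238 → … (one orbit).
11 cycles of lengths [81, 81, 27, 27, 9, 9, 3, 3, 1, 1, 1].
n − c = 243 − 11 = 232; sign = (−1)^232 = +1.
Via Zolotarev, sign(π_{166}) = (166|243) = +1.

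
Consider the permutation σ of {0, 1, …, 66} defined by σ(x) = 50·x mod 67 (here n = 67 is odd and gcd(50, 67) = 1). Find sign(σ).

Start at x=42: 42 → 23 → 11 → 14 → 30 → 26 → 27 → … (one orbit).
Cycle lengths of π_50 on ℤ/67ℤ: [66, 1]; 2 cycles in total.
2 cycles on 67: each ℓ→(−1)^(ℓ−1), product (−1)^65 = -1.
Via Zolotarev, sign(π_{50}) = (50|67) = -1.

-1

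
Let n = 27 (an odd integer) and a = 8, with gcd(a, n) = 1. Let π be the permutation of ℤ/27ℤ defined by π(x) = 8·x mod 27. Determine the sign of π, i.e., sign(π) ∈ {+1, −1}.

Start at x=1: 1 → 8 → 10 → 26 → 19 → 17 → 1 (one orbit).
The orbit structure of x ↦ 8x mod 27: 8 orbits of sizes [6, 6, 6, 2, 2, 2, 2, 1].
8 cycles on 27: each ℓ→(−1)^(ℓ−1), product (−1)^19 = -1.
Check: (8/27) = -1 by Zolotarev.

-1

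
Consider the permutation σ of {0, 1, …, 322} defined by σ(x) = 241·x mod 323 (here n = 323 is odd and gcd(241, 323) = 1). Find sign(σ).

+1

Orbit of 83 under x↦241x: [83, 300, 271, 65, 161, 41, 191]… (length divides ord_323(241)).
Cycle lengths of π_241 on ℤ/323ℤ: [144, 144, 18, 16, 1]; 5 cycles in total.
5 cycles on 323: each ℓ→(−1)^(ℓ−1), product (−1)^318 = +1.
The Jacobi symbol (241|323) = +1 (Zolotarev) agrees.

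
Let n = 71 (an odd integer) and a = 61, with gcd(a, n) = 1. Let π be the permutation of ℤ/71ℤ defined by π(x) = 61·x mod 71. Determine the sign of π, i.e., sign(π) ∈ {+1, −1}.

-1

Trace 70: π^k(70) = [70, 10, 42, 6, 11, 32, 35] for k=0..6.
The orbit structure of x ↦ 61x mod 71: 2 orbits of sizes [70, 1].
71 − 2 = 69 transpositions; sign(π) = (−1)^69 = -1.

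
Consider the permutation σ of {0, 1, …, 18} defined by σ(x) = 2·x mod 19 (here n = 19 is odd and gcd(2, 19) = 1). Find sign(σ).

Start at x=14: 14 → 9 → 18 → 17 → 15 → 11 → 3 → … (one orbit).
π_2 has 2 disjoint cycles with lengths [18, 1] on {0,…,18}.
n − c = 19 − 2 = 17; sign = (−1)^17 = -1.
Zolotarev: (2|19) = -1, matching the cycle-count sign.

-1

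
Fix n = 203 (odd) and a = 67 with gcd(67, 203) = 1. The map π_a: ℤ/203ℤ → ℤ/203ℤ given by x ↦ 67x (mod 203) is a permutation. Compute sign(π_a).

Orbit of 183 under x↦67x: [183, 81, 149, 36, 179, 16, 57]… (length divides ord_203(67)).
π_67 has 9 disjoint cycles with lengths [42, 42, 42, 42, 14, 14, 3, 3, 1] on {0,…,202}.
n − c = 203 − 9 = 194; sign = (−1)^194 = +1.
Via Zolotarev, sign(π_{67}) = (67|203) = +1.

+1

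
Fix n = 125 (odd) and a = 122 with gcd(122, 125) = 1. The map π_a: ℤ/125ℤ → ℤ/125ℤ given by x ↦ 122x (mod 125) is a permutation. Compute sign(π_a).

-1

Start at x=32: 32 → 29 → 38 → 11 → 92 → 99 → 78 → … (one orbit).
Cycle type of π: 100 + 20 + 4 + 1; total 4 cycles.
4 cycles on 125: each ℓ→(−1)^(ℓ−1), product (−1)^121 = -1.
Check: (122/125) = -1 by Zolotarev.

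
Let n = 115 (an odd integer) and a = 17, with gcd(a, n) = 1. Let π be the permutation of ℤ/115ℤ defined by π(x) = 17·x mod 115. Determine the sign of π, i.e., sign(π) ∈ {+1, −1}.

Start at x=57: 57 → 49 → 28 → 16 → 42 → 24 → 63 → … (one orbit).
The orbit structure of x ↦ 17x mod 115: 5 orbits of sizes [44, 44, 22, 4, 1].
Σ(ℓ_i−1) = 115−5 = 110; sign = (−1)^110 = +1.

+1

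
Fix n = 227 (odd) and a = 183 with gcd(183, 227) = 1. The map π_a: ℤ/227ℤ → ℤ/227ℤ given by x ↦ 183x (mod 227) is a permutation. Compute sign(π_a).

-1

Start at x=205: 205 → 60 → 84 → 163 → 92 → 38 → 144 → … (one orbit).
2 cycles of lengths [226, 1].
Σ(ℓ_i−1) = 227−2 = 225; sign = (−1)^225 = -1.
The Jacobi symbol (183|227) = -1 (Zolotarev) agrees.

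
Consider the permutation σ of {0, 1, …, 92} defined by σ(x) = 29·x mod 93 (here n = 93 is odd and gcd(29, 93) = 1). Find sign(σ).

Orbit of 4 under x↦29x: [4, 23, 16, 92, 64, 89, 70]… (length divides ord_93(29)).
The orbit structure of x ↦ 29x mod 93: 11 orbits of sizes [10, 10, 10, 10, 10, 10, 10, 10, 10, 2, 1].
sign(π) = (−1)^{n − #cycles} = (−1)^{93−11} = (−1)^82 = +1.
Check: (29/93) = +1 by Zolotarev.

+1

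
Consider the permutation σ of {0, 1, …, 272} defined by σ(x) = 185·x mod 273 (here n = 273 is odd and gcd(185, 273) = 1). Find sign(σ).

+1

Start at x=185: 185 → 100 → 209 → 172 → 152 → 1 → 185 (one orbit).
Cycle type of π: 6×43 + 3×4 + 2 + 1; total 49 cycles.
Σ(ℓ_i−1) = 273−49 = 224; sign = (−1)^224 = +1.
The Jacobi symbol (185|273) = +1 (Zolotarev) agrees.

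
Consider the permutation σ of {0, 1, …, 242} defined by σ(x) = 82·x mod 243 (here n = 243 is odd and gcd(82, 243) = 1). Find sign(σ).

Orbit of 163 under x↦82x: [163, 1, 82]… (length divides ord_243(82)).
The orbit structure of x ↦ 82x mod 243: 135 orbits of sizes [3, 3, 3, 3, 3, 3, 3, 3, 3, 3, 3, 3, 3, 3, 3, 3, 3, 3, 3, 3, 3, 3, 3, 3, 3, 3, 3, 3, 3, 3, 3, 3, 3, 3, 3, 3, 3, 3, 3, 3, 3, 3, 3, 3, 3, 3, 3, 3, 3, 3, 3, 3, 3, 3, 1, 1, 1, 1, 1, 1, 1, 1, 1, 1, 1, 1, 1, 1, 1, 1, 1, 1, 1, 1, 1, 1, 1, 1, 1, 1, 1, 1, 1, 1, 1, 1, 1, 1, 1, 1, 1, 1, 1, 1, 1, 1, 1, 1, 1, 1, 1, 1, 1, 1, 1, 1, 1, 1, 1, 1, 1, 1, 1, 1, 1, 1, 1, 1, 1, 1, 1, 1, 1, 1, 1, 1, 1, 1, 1, 1, 1, 1, 1, 1, 1].
243 − 135 = 108 transpositions; sign(π) = (−1)^108 = +1.
Check: (82/243) = +1 by Zolotarev.

+1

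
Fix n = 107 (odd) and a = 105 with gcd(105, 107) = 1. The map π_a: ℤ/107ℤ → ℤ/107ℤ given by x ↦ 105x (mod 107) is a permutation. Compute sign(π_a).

+1

Start at x=90: 90 → 34 → 39 → 29 → 49 → 9 → 89 → … (one orbit).
Cycle type of π: 53×2 + 1; total 3 cycles.
n − c = 107 − 3 = 104; sign = (−1)^104 = +1.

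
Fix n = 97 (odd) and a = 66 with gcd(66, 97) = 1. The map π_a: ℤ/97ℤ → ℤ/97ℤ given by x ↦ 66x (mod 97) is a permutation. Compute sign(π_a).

+1

Trace 54: π^k(54) = [54, 72, 96, 31, 9, 12, 16] for k=0..6.
Cycle lengths of π_66 on ℤ/97ℤ: [48, 48, 1]; 3 cycles in total.
sign(π) = (−1)^{n − #cycles} = (−1)^{97−3} = (−1)^94 = +1.
Via Zolotarev, sign(π_{66}) = (66|97) = +1.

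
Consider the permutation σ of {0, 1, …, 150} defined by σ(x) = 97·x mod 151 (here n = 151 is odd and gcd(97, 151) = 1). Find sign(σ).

Orbit of 145 under x↦97x: [145, 22, 20, 128, 34, 127, 88]… (length divides ord_151(97)).
Cycle lengths of π_97 on ℤ/151ℤ: [75, 75, 1]; 3 cycles in total.
With 3 cycles on 151 points, sign = (−1)^{151−3} = +1.
Check: (97/151) = +1 by Zolotarev.

+1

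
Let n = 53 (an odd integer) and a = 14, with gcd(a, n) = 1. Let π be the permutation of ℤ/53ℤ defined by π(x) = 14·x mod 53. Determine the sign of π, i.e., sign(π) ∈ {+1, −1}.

Trace 22: π^k(22) = [22, 43, 19, 1, 14, 37, 41] for k=0..6.
2 cycles of lengths [52, 1].
n − c = 53 − 2 = 51; sign = (−1)^51 = -1.
(14|53)_J = -1 (Zolotarev's lemma cross-check).

-1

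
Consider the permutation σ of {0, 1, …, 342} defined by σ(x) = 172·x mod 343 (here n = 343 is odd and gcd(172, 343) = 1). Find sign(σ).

Trace 72: π^k(72) = [72, 36, 18, 9, 176, 88, 44] for k=0..6.
Cycle type of π: 147×2 + 21×2 + 3×2 + 1; total 7 cycles.
343 − 7 = 336 transpositions; sign(π) = (−1)^336 = +1.
(172|343)_J = +1 (Zolotarev's lemma cross-check).

+1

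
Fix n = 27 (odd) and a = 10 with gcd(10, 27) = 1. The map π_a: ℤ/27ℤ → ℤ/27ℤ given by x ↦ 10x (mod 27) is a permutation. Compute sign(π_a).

Orbit of 1 under x↦10x: [1, 10, 19]… (length divides ord_27(10)).
Decompose π into cycles: lengths [3, 3, 3, 3, 3, 3, 1, 1, 1, 1, 1, 1, 1, 1, 1] (15 cycles, including the fixed point 0).
n − c = 27 − 15 = 12; sign = (−1)^12 = +1.

+1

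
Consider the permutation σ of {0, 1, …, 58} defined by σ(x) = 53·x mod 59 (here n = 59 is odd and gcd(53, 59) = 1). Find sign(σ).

Start at x=57: 57 → 12 → 46 → 19 → 4 → 35 → 26 → … (one orbit).
3 cycles of lengths [29, 29, 1].
n − c = 59 − 3 = 56; sign = (−1)^56 = +1.

+1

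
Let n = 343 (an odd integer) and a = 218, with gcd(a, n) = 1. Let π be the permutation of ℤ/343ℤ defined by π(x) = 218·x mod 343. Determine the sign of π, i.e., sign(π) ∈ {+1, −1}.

+1

Start at x=36: 36 → 302 → 323 → 99 → 316 → 288 → 15 → … (one orbit).
Cycle type of π: 49×6 + 7×6 + 1×7; total 19 cycles.
sign(π) = (−1)^{n − #cycles} = (−1)^{343−19} = (−1)^324 = +1.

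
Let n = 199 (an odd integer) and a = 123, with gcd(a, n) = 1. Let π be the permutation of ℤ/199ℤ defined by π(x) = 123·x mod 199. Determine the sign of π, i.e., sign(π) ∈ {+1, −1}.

+1

Orbit of 1 under x↦123x: [1, 123, 5, 18, 25, 90, 125]… (length divides ord_199(123)).
Decompose π into cycles: lengths [33, 33, 33, 33, 33, 33, 1] (7 cycles, including the fixed point 0).
sign(π) = (−1)^{n − #cycles} = (−1)^{199−7} = (−1)^192 = +1.
(123|199)_J = +1 (Zolotarev's lemma cross-check).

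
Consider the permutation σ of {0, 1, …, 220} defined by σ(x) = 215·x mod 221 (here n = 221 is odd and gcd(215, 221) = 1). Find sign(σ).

+1

Trace 134: π^k(134) = [134, 80, 183, 7, 179, 31, 35] for k=0..6.
Decompose π into cycles: lengths [48, 48, 48, 48, 16, 12, 1] (7 cycles, including the fixed point 0).
221 − 7 = 214 transpositions; sign(π) = (−1)^214 = +1.
Check: (215/221) = +1 by Zolotarev.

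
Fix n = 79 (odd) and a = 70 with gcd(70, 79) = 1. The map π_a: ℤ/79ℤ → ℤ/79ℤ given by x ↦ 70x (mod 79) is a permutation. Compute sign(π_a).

Orbit of 29 under x↦70x: [29, 55, 58, 31, 37, 62, 74]… (length divides ord_79(70)).
2 cycles of lengths [78, 1].
sign(π) = (−1)^{n − #cycles} = (−1)^{79−2} = (−1)^77 = -1.
Check: (70/79) = -1 by Zolotarev.

-1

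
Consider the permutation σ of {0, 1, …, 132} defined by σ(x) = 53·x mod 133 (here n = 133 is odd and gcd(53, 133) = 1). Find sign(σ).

-1

Orbit of 2 under x↦53x: [2, 106, 32, 100, 113, 4, 79]… (length divides ord_133(53)).
Decompose π into cycles: lengths [18, 18, 18, 18, 18, 18, 18, 3, 3, 1] (10 cycles, including the fixed point 0).
n − c = 133 − 10 = 123; sign = (−1)^123 = -1.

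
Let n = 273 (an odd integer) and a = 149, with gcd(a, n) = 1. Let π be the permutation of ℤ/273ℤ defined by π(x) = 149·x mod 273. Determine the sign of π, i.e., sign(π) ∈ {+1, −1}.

Start at x=8: 8 → 100 → 158 → 64 → 254 → 172 → 239 → … (one orbit).
27 cycles of lengths [12, 12, 12, 12, 12, 12, 12, 12, 12, 12, 12, 12, 12, 12, 12, 12, 12, 12, 12, 12, 12, 6, 6, 3, 3, 2, 1].
273 − 27 = 246 transpositions; sign(π) = (−1)^246 = +1.

+1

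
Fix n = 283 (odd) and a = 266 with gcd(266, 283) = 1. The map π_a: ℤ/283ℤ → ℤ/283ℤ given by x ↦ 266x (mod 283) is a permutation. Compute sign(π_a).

Trace 57: π^k(57) = [57, 163, 59, 129, 71, 208, 143] for k=0..6.
The orbit structure of x ↦ 266x mod 283: 3 orbits of sizes [141, 141, 1].
3 cycles on 283: each ℓ→(−1)^(ℓ−1), product (−1)^280 = +1.

+1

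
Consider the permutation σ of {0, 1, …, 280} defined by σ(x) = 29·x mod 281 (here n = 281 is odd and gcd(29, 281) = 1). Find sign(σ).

Orbit of 279 under x↦29x: [279, 223, 4, 116, 273, 49, 16]… (length divides ord_281(29)).
Cycle type of π: 70×4 + 1; total 5 cycles.
n − c = 281 − 5 = 276; sign = (−1)^276 = +1.

+1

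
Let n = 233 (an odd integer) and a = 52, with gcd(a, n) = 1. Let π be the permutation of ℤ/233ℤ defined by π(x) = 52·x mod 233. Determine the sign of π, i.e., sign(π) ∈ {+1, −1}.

+1

Start at x=173: 173 → 142 → 161 → 217 → 100 → 74 → 120 → … (one orbit).
π_52 has 3 disjoint cycles with lengths [116, 116, 1] on {0,…,232}.
233 − 3 = 230 transpositions; sign(π) = (−1)^230 = +1.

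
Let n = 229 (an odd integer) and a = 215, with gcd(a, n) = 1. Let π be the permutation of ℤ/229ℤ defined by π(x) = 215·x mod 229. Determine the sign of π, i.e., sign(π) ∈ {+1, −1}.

+1

Start at x=91: 91 → 100 → 203 → 135 → 171 → 125 → 82 → … (one orbit).
The orbit structure of x ↦ 215x mod 229: 3 orbits of sizes [114, 114, 1].
Σ(ℓ_i−1) = 229−3 = 226; sign = (−1)^226 = +1.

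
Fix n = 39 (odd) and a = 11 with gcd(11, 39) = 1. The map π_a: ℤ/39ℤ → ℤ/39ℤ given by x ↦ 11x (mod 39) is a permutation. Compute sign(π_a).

+1

Orbit of 10 under x↦11x: [10, 32, 1, 11, 4, 5, 16]… (length divides ord_39(11)).
π_11 has 5 disjoint cycles with lengths [12, 12, 12, 2, 1] on {0,…,38}.
Σ(ℓ_i−1) = 39−5 = 34; sign = (−1)^34 = +1.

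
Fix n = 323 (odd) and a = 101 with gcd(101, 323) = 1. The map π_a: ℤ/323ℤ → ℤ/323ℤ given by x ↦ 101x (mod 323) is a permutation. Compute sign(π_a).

Trace 101: π^k(101) = [101, 188, 254, 137, 271, 239, 237] for k=0..6.
27 cycles of lengths [18, 18, 18, 18, 18, 18, 18, 18, 18, 18, 18, 18, 18, 18, 18, 18, 9, 9, 2, 2, 2, 2, 2, 2, 2, 2, 1].
323 − 27 = 296 transpositions; sign(π) = (−1)^296 = +1.
The Jacobi symbol (101|323) = +1 (Zolotarev) agrees.

+1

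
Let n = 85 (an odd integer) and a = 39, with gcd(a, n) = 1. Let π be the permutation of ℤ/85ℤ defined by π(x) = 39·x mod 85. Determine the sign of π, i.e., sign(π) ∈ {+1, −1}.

Start at x=74: 74 → 81 → 14 → 36 → 44 → 16 → 29 → … (one orbit).
π_39 has 8 disjoint cycles with lengths [16, 16, 16, 16, 16, 2, 2, 1] on {0,…,84}.
85 − 8 = 77 transpositions; sign(π) = (−1)^77 = -1.
Check: (39/85) = -1 by Zolotarev.

-1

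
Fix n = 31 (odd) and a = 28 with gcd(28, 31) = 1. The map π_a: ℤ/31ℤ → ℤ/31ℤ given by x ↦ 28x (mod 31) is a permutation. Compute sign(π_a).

Orbit of 16 under x↦28x: [16, 14, 20, 2, 25, 18, 8]… (length divides ord_31(28)).
Cycle lengths of π_28 on ℤ/31ℤ: [15, 15, 1]; 3 cycles in total.
Σ(ℓ_i−1) = 31−3 = 28; sign = (−1)^28 = +1.
Check: (28/31) = +1 by Zolotarev.

+1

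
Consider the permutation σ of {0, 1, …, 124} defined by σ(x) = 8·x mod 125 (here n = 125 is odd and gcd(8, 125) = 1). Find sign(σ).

Orbit of 14 under x↦8x: [14, 112, 21, 43, 94, 2, 16]… (length divides ord_125(8)).
4 cycles of lengths [100, 20, 4, 1].
sign(π) = (−1)^{n − #cycles} = (−1)^{125−4} = (−1)^121 = -1.
The Jacobi symbol (8|125) = -1 (Zolotarev) agrees.

-1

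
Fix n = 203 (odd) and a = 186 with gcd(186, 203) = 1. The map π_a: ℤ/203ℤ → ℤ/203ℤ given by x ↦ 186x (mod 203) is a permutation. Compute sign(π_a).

Orbit of 88 under x↦186x: [88, 128, 57, 46, 30, 99, 144]… (length divides ord_203(186)).
The orbit structure of x ↦ 186x mod 203: 24 orbits of sizes [12, 12, 12, 12, 12, 12, 12, 12, 12, 12, 12, 12, 12, 12, 4, 4, 4, 4, 4, 4, 4, 3, 3, 1].
sign(π) = (−1)^{n − #cycles} = (−1)^{203−24} = (−1)^179 = -1.
Zolotarev: (186|203) = -1, matching the cycle-count sign.

-1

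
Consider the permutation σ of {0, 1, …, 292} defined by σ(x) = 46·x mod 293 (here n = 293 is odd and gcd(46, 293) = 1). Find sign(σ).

+1

Start at x=196: 196 → 226 → 141 → 40 → 82 → 256 → 56 → … (one orbit).
5 cycles of lengths [73, 73, 73, 73, 1].
Σ(ℓ_i−1) = 293−5 = 288; sign = (−1)^288 = +1.
(46|293)_J = +1 (Zolotarev's lemma cross-check).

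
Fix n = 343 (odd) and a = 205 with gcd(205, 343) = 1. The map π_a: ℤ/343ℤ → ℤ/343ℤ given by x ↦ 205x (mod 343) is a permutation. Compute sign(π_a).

+1

Orbit of 338 under x↦205x: [338, 4, 134, 30, 319, 225, 163]… (length divides ord_343(205)).
Cycle lengths of π_205 on ℤ/343ℤ: [147, 147, 21, 21, 3, 3, 1]; 7 cycles in total.
With 7 cycles on 343 points, sign = (−1)^{343−7} = +1.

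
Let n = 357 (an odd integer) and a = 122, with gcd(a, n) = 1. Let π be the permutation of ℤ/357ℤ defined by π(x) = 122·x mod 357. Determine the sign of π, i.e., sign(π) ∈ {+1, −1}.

Orbit of 121 under x↦122x: [121, 125, 256, 173, 43, 248, 268]… (length divides ord_357(122)).
Decompose π into cycles: lengths [48, 48, 48, 48, 48, 48, 16, 16, 16, 6, 6, 6, 2, 1] (14 cycles, including the fixed point 0).
With 14 cycles on 357 points, sign = (−1)^{357−14} = -1.
The Jacobi symbol (122|357) = -1 (Zolotarev) agrees.

-1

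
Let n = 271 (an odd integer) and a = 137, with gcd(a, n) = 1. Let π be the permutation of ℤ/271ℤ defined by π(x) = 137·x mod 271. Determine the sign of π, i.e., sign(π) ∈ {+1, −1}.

Start at x=119: 119 → 43 → 200 → 29 → 179 → 133 → 64 → … (one orbit).
2 cycles of lengths [270, 1].
sign(π) = (−1)^{n − #cycles} = (−1)^{271−2} = (−1)^269 = -1.

-1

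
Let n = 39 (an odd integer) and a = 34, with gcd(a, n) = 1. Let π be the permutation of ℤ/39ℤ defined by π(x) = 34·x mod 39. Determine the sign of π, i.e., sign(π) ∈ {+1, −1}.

Orbit of 31 under x↦34x: [31, 1, 34, 25]… (length divides ord_39(34)).
Cycle type of π: 4×9 + 1×3; total 12 cycles.
n − c = 39 − 12 = 27; sign = (−1)^27 = -1.
The Jacobi symbol (34|39) = -1 (Zolotarev) agrees.

-1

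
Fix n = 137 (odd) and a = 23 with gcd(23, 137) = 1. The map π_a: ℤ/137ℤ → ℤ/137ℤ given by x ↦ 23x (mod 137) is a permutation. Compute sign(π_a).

Start at x=110: 110 → 64 → 102 → 17 → 117 → 88 → 106 → … (one orbit).
π_23 has 2 disjoint cycles with lengths [136, 1] on {0,…,136}.
2 cycles on 137: each ℓ→(−1)^(ℓ−1), product (−1)^135 = -1.

-1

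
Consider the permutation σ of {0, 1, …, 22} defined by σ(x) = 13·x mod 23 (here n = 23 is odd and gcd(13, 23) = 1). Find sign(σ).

+1

Orbit of 9 under x↦13x: [9, 2, 3, 16, 1, 13, 8]… (length divides ord_23(13)).
Decompose π into cycles: lengths [11, 11, 1] (3 cycles, including the fixed point 0).
sign(π) = (−1)^{n − #cycles} = (−1)^{23−3} = (−1)^20 = +1.
Via Zolotarev, sign(π_{13}) = (13|23) = +1.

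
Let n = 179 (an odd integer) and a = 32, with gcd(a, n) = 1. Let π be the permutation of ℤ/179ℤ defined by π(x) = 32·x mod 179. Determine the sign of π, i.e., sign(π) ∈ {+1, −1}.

Orbit of 118 under x↦32x: [118, 17, 7, 45, 8, 77, 137]… (length divides ord_179(32)).
Cycle type of π: 178 + 1; total 2 cycles.
Σ(ℓ_i−1) = 179−2 = 177; sign = (−1)^177 = -1.
(32|179)_J = -1 (Zolotarev's lemma cross-check).

-1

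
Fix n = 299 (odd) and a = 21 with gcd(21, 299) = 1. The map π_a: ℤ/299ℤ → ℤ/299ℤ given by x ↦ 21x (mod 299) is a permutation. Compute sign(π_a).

Trace 252: π^k(252) = [252, 209, 203, 77, 122, 170, 281] for k=0..6.
11 cycles of lengths [44, 44, 44, 44, 44, 44, 22, 4, 4, 4, 1].
11 cycles on 299: each ℓ→(−1)^(ℓ−1), product (−1)^288 = +1.
Check: (21/299) = +1 by Zolotarev.

+1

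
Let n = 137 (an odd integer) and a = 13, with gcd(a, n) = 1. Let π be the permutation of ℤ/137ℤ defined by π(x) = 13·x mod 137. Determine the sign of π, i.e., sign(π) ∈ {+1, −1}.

Orbit of 56 under x↦13x: [56, 43, 11, 6, 78, 55, 30]… (length divides ord_137(13)).
2 cycles of lengths [136, 1].
2 cycles on 137: each ℓ→(−1)^(ℓ−1), product (−1)^135 = -1.
Via Zolotarev, sign(π_{13}) = (13|137) = -1.

-1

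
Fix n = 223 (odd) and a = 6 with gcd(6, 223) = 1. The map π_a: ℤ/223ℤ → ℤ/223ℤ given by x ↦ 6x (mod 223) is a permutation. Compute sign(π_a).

-1

Orbit of 22 under x↦6x: [22, 132, 123, 69, 191, 31, 186]… (length divides ord_223(6)).
π_6 has 2 disjoint cycles with lengths [222, 1] on {0,…,222}.
Σ(ℓ_i−1) = 223−2 = 221; sign = (−1)^221 = -1.
Via Zolotarev, sign(π_{6}) = (6|223) = -1.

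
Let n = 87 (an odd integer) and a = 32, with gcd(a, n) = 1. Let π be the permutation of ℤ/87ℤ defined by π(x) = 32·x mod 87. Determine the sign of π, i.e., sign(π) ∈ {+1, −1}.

Trace 16: π^k(16) = [16, 77, 28, 26, 49, 2, 64] for k=0..6.
Decompose π into cycles: lengths [28, 28, 28, 2, 1] (5 cycles, including the fixed point 0).
Σ(ℓ_i−1) = 87−5 = 82; sign = (−1)^82 = +1.
The Jacobi symbol (32|87) = +1 (Zolotarev) agrees.

+1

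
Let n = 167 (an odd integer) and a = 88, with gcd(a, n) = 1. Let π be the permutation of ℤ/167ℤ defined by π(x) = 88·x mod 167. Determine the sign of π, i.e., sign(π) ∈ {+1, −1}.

+1

Trace 1: π^k(1) = [1, 88, 62, 112, 3, 97, 19] for k=0..6.
The orbit structure of x ↦ 88x mod 167: 3 orbits of sizes [83, 83, 1].
3 cycles on 167: each ℓ→(−1)^(ℓ−1), product (−1)^164 = +1.
Zolotarev: (88|167) = +1, matching the cycle-count sign.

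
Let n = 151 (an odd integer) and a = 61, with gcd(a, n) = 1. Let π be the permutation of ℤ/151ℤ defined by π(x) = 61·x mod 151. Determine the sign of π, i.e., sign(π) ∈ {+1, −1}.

Orbit of 91 under x↦61x: [91, 115, 69, 132, 49, 120, 72]… (length divides ord_151(61)).
Decompose π into cycles: lengths [150, 1] (2 cycles, including the fixed point 0).
n − c = 151 − 2 = 149; sign = (−1)^149 = -1.
Check: (61/151) = -1 by Zolotarev.

-1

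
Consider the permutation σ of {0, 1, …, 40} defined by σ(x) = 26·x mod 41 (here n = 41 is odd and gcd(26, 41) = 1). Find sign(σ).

-1

Start at x=35: 35 → 8 → 3 → 37 → 19 → 2 → 11 → … (one orbit).
Cycle type of π: 40 + 1; total 2 cycles.
Σ(ℓ_i−1) = 41−2 = 39; sign = (−1)^39 = -1.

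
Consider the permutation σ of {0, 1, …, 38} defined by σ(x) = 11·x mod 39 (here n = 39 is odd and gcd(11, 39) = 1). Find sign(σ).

+1

Start at x=5: 5 → 16 → 20 → 25 → 2 → 22 → 8 → … (one orbit).
Cycle lengths of π_11 on ℤ/39ℤ: [12, 12, 12, 2, 1]; 5 cycles in total.
Σ(ℓ_i−1) = 39−5 = 34; sign = (−1)^34 = +1.
Check: (11/39) = +1 by Zolotarev.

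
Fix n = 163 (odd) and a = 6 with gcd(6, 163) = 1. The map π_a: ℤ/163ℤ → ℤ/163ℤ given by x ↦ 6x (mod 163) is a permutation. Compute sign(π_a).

Start at x=38: 38 → 65 → 64 → 58 → 22 → 132 → 140 → … (one orbit).
7 cycles of lengths [27, 27, 27, 27, 27, 27, 1].
n − c = 163 − 7 = 156; sign = (−1)^156 = +1.
The Jacobi symbol (6|163) = +1 (Zolotarev) agrees.

+1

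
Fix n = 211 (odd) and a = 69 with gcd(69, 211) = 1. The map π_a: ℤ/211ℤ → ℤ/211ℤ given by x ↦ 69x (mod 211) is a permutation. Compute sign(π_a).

+1

Orbit of 53 under x↦69x: [53, 70, 188, 101, 6, 203, 81]… (length divides ord_211(69)).
Cycle type of π: 105×2 + 1; total 3 cycles.
3 cycles on 211: each ℓ→(−1)^(ℓ−1), product (−1)^208 = +1.
Zolotarev: (69|211) = +1, matching the cycle-count sign.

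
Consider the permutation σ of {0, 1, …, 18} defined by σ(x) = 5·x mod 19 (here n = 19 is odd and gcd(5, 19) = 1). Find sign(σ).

Start at x=17: 17 → 9 → 7 → 16 → 4 → 1 → 5 → … (one orbit).
Cycle type of π: 9×2 + 1; total 3 cycles.
3 cycles on 19: each ℓ→(−1)^(ℓ−1), product (−1)^16 = +1.
The Jacobi symbol (5|19) = +1 (Zolotarev) agrees.

+1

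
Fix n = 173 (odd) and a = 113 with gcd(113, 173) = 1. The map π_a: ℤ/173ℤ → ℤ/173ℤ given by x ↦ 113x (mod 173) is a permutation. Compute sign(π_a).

+1

Trace 106: π^k(106) = [106, 41, 135, 31, 43, 15, 138] for k=0..6.
The orbit structure of x ↦ 113x mod 173: 3 orbits of sizes [86, 86, 1].
Σ(ℓ_i−1) = 173−3 = 170; sign = (−1)^170 = +1.
(113|173)_J = +1 (Zolotarev's lemma cross-check).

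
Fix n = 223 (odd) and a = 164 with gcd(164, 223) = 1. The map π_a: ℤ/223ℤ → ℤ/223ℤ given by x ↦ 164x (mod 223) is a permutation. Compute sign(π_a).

Start at x=68: 68 → 2 → 105 → 49 → 8 → 197 → 196 → … (one orbit).
Decompose π into cycles: lengths [37, 37, 37, 37, 37, 37, 1] (7 cycles, including the fixed point 0).
223 − 7 = 216 transpositions; sign(π) = (−1)^216 = +1.
Zolotarev: (164|223) = +1, matching the cycle-count sign.

+1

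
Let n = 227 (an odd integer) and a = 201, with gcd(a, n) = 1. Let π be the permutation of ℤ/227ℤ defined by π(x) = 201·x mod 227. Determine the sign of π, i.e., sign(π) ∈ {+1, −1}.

Trace 18: π^k(18) = [18, 213, 137, 70, 223, 104, 20] for k=0..6.
2 cycles of lengths [226, 1].
sign(π) = (−1)^{n − #cycles} = (−1)^{227−2} = (−1)^225 = -1.
(201|227)_J = -1 (Zolotarev's lemma cross-check).

-1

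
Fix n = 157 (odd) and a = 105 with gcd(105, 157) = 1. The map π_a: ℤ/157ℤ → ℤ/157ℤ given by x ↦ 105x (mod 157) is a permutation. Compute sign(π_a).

+1

Trace 49: π^k(49) = [49, 121, 145, 153, 51, 17, 58] for k=0..6.
Cycle type of π: 78×2 + 1; total 3 cycles.
sign(π) = (−1)^{n − #cycles} = (−1)^{157−3} = (−1)^154 = +1.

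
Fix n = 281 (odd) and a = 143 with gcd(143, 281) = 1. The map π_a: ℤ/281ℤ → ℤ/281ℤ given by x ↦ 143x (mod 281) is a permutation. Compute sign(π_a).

+1

Start at x=241: 241 → 181 → 31 → 218 → 264 → 98 → 245 → … (one orbit).
π_143 has 3 disjoint cycles with lengths [140, 140, 1] on {0,…,280}.
281 − 3 = 278 transpositions; sign(π) = (−1)^278 = +1.
Via Zolotarev, sign(π_{143}) = (143|281) = +1.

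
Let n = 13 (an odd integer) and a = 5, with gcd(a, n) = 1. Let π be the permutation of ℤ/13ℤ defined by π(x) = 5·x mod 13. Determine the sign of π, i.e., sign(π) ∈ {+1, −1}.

-1

Start at x=12: 12 → 8 → 1 → 5 → 12 (one orbit).
4 cycles of lengths [4, 4, 4, 1].
With 4 cycles on 13 points, sign = (−1)^{13−4} = -1.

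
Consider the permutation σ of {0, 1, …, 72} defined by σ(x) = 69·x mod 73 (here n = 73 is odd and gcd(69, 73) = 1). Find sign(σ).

Start at x=69: 69 → 16 → 9 → 37 → 71 → 8 → 41 → … (one orbit).
π_69 has 5 disjoint cycles with lengths [18, 18, 18, 18, 1] on {0,…,72}.
With 5 cycles on 73 points, sign = (−1)^{73−5} = +1.

+1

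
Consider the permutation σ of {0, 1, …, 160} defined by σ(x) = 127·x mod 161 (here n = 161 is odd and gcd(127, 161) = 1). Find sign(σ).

+1

Trace 50: π^k(50) = [50, 71, 1, 127, 29, 141, 36] for k=0..6.
The orbit structure of x ↦ 127x mod 161: 21 orbits of sizes [11, 11, 11, 11, 11, 11, 11, 11, 11, 11, 11, 11, 11, 11, 1, 1, 1, 1, 1, 1, 1].
sign(π) = (−1)^{n − #cycles} = (−1)^{161−21} = (−1)^140 = +1.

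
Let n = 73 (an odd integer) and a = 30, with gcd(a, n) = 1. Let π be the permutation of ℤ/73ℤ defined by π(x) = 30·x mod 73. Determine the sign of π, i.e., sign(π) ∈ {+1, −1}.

Orbit of 21 under x↦30x: [21, 46, 66, 9, 51, 70, 56]… (length divides ord_73(30)).
Decompose π into cycles: lengths [24, 24, 24, 1] (4 cycles, including the fixed point 0).
73 − 4 = 69 transpositions; sign(π) = (−1)^69 = -1.
Zolotarev: (30|73) = -1, matching the cycle-count sign.

-1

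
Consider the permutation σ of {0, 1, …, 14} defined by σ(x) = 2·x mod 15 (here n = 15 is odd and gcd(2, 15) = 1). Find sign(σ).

+1

Trace 1: π^k(1) = [1, 2, 4, 8] for k=0..3.
Cycle lengths of π_2 on ℤ/15ℤ: [4, 4, 4, 2, 1]; 5 cycles in total.
Σ(ℓ_i−1) = 15−5 = 10; sign = (−1)^10 = +1.
(2|15)_J = +1 (Zolotarev's lemma cross-check).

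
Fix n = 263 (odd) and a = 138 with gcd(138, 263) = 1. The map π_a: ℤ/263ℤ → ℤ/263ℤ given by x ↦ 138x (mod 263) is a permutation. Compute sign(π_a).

+1

Orbit of 13 under x↦138x: [13, 216, 89, 184, 144, 147, 35]… (length divides ord_263(138)).
Cycle lengths of π_138 on ℤ/263ℤ: [131, 131, 1]; 3 cycles in total.
3 cycles on 263: each ℓ→(−1)^(ℓ−1), product (−1)^260 = +1.
Via Zolotarev, sign(π_{138}) = (138|263) = +1.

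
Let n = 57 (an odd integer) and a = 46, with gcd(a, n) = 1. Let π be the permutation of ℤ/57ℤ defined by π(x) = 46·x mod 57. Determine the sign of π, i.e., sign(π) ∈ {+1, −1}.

Start at x=46: 46 → 7 → 37 → 49 → 31 → 1 → 46 (one orbit).
12 cycles of lengths [6, 6, 6, 6, 6, 6, 6, 6, 6, 1, 1, 1].
57 − 12 = 45 transpositions; sign(π) = (−1)^45 = -1.
Check: (46/57) = -1 by Zolotarev.

-1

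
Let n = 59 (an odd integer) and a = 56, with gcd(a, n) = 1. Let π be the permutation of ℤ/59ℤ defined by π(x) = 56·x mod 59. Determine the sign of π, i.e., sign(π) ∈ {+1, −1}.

-1

Trace 14: π^k(14) = [14, 17, 8, 35, 13, 20, 58] for k=0..6.
π_56 has 2 disjoint cycles with lengths [58, 1] on {0,…,58}.
sign(π) = (−1)^{n − #cycles} = (−1)^{59−2} = (−1)^57 = -1.
The Jacobi symbol (56|59) = -1 (Zolotarev) agrees.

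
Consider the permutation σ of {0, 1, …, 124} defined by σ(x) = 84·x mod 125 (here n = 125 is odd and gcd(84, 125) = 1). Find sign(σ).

+1

Orbit of 109 under x↦84x: [109, 31, 104, 111, 74, 91, 19]… (length divides ord_125(84)).
Cycle lengths of π_84 on ℤ/125ℤ: [50, 50, 10, 10, 2, 2, 1]; 7 cycles in total.
With 7 cycles on 125 points, sign = (−1)^{125−7} = +1.
Check: (84/125) = +1 by Zolotarev.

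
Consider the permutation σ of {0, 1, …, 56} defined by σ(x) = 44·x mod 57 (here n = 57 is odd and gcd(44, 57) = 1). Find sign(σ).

Trace 7: π^k(7) = [7, 23, 43, 11, 28, 35, 1] for k=0..6.
Cycle lengths of π_44 on ℤ/57ℤ: [18, 18, 9, 9, 2, 1]; 6 cycles in total.
sign(π) = (−1)^{n − #cycles} = (−1)^{57−6} = (−1)^51 = -1.
The Jacobi symbol (44|57) = -1 (Zolotarev) agrees.

-1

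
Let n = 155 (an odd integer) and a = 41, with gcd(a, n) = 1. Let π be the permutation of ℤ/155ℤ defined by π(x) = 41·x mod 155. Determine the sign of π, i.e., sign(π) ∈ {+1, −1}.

+1

Orbit of 51 under x↦41x: [51, 76, 16, 36, 81, 66, 71]… (length divides ord_155(41)).
Cycle type of π: 15×10 + 1×5; total 15 cycles.
Σ(ℓ_i−1) = 155−15 = 140; sign = (−1)^140 = +1.
Via Zolotarev, sign(π_{41}) = (41|155) = +1.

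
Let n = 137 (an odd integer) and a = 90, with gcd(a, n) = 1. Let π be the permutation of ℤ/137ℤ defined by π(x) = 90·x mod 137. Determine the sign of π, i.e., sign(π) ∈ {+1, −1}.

-1

Orbit of 62 under x↦90x: [62, 100, 95, 56, 108, 130, 55]… (length divides ord_137(90)).
Cycle type of π: 136 + 1; total 2 cycles.
With 2 cycles on 137 points, sign = (−1)^{137−2} = -1.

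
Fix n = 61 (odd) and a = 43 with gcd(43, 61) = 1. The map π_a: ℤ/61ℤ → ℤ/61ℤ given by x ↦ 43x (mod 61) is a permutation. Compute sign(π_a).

-1

Trace 36: π^k(36) = [36, 23, 13, 10, 3, 7, 57] for k=0..6.
Decompose π into cycles: lengths [60, 1] (2 cycles, including the fixed point 0).
n − c = 61 − 2 = 59; sign = (−1)^59 = -1.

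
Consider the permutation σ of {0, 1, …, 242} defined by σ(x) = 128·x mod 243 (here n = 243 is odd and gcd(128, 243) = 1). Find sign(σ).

Start at x=221: 221 → 100 → 164 → 94 → 125 → 205 → 239 → … (one orbit).
π_128 has 6 disjoint cycles with lengths [162, 54, 18, 6, 2, 1] on {0,…,242}.
With 6 cycles on 243 points, sign = (−1)^{243−6} = -1.

-1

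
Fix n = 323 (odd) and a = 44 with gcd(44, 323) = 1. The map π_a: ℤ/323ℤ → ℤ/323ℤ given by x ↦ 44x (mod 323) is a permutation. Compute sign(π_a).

-1

Trace 43: π^k(43) = [43, 277, 237, 92, 172, 139, 302] for k=0..6.
π_44 has 6 disjoint cycles with lengths [144, 144, 16, 9, 9, 1] on {0,…,322}.
With 6 cycles on 323 points, sign = (−1)^{323−6} = -1.
The Jacobi symbol (44|323) = -1 (Zolotarev) agrees.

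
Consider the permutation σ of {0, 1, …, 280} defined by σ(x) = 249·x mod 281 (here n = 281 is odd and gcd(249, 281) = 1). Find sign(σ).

Start at x=79: 79 → 1 → 249 → 181 → 109 → 165 → 59 → 79 (one orbit).
Decompose π into cycles: lengths [7, 7, 7, 7, 7, 7, 7, 7, 7, 7, 7, 7, 7, 7, 7, 7, 7, 7, 7, 7, 7, 7, 7, 7, 7, 7, 7, 7, 7, 7, 7, 7, 7, 7, 7, 7, 7, 7, 7, 7, 1] (41 cycles, including the fixed point 0).
281 − 41 = 240 transpositions; sign(π) = (−1)^240 = +1.
Check: (249/281) = +1 by Zolotarev.

+1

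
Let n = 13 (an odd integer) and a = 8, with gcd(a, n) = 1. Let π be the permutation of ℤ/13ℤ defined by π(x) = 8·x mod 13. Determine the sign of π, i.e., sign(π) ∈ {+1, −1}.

-1

Orbit of 1 under x↦8x: [1, 8, 12, 5]… (length divides ord_13(8)).
Cycle type of π: 4×3 + 1; total 4 cycles.
4 cycles on 13: each ℓ→(−1)^(ℓ−1), product (−1)^9 = -1.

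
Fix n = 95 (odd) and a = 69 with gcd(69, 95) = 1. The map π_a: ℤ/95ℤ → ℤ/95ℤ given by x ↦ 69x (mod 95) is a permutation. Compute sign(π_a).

-1

Orbit of 84 under x↦69x: [84, 1, 69, 11, 94, 26]… (length divides ord_95(69)).
Decompose π into cycles: lengths [6, 6, 6, 6, 6, 6, 6, 6, 6, 6, 6, 6, 6, 6, 6, 2, 2, 1] (18 cycles, including the fixed point 0).
n − c = 95 − 18 = 77; sign = (−1)^77 = -1.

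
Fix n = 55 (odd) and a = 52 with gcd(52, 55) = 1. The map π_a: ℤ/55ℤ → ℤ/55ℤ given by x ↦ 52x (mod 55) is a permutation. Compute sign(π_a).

+1

Trace 31: π^k(31) = [31, 17, 4, 43, 36, 2, 49] for k=0..6.
π_52 has 5 disjoint cycles with lengths [20, 20, 10, 4, 1] on {0,…,54}.
55 − 5 = 50 transpositions; sign(π) = (−1)^50 = +1.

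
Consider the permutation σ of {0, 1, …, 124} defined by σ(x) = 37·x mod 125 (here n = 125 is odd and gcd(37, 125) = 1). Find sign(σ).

Trace 64: π^k(64) = [64, 118, 116, 42, 54, 123, 51] for k=0..6.
The orbit structure of x ↦ 37x mod 125: 4 orbits of sizes [100, 20, 4, 1].
sign(π) = (−1)^{n − #cycles} = (−1)^{125−4} = (−1)^121 = -1.
The Jacobi symbol (37|125) = -1 (Zolotarev) agrees.

-1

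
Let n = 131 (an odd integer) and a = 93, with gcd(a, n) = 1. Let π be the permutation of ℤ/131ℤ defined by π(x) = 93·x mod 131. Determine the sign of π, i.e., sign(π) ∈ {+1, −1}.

-1

Start at x=125: 125 → 97 → 113 → 29 → 77 → 87 → 100 → … (one orbit).
π_93 has 2 disjoint cycles with lengths [130, 1] on {0,…,130}.
n − c = 131 − 2 = 129; sign = (−1)^129 = -1.
Zolotarev: (93|131) = -1, matching the cycle-count sign.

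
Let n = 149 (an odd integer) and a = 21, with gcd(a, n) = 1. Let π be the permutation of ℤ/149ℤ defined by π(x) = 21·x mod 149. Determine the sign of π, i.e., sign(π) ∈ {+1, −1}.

-1

Trace 117: π^k(117) = [117, 73, 43, 9, 40, 95, 58] for k=0..6.
The orbit structure of x ↦ 21x mod 149: 2 orbits of sizes [148, 1].
Σ(ℓ_i−1) = 149−2 = 147; sign = (−1)^147 = -1.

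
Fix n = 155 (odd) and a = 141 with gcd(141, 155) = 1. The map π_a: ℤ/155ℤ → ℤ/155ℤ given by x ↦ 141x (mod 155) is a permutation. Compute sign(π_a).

Orbit of 106 under x↦141x: [106, 66, 6, 71, 91, 121, 11]… (length divides ord_155(141)).
Decompose π into cycles: lengths [30, 30, 30, 30, 30, 1, 1, 1, 1, 1] (10 cycles, including the fixed point 0).
With 10 cycles on 155 points, sign = (−1)^{155−10} = -1.
Zolotarev: (141|155) = -1, matching the cycle-count sign.

-1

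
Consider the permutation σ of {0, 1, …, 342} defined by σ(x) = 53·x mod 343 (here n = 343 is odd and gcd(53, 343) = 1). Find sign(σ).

Orbit of 319 under x↦53x: [319, 100, 155, 326, 128, 267, 88]… (length divides ord_343(53)).
Cycle lengths of π_53 on ℤ/343ℤ: [147, 147, 21, 21, 3, 3, 1]; 7 cycles in total.
With 7 cycles on 343 points, sign = (−1)^{343−7} = +1.
The Jacobi symbol (53|343) = +1 (Zolotarev) agrees.

+1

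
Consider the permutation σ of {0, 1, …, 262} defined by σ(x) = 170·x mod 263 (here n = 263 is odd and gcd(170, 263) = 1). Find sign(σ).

-1

Orbit of 95 under x↦170x: [95, 107, 43, 209, 25, 42, 39]… (length divides ord_263(170)).
2 cycles of lengths [262, 1].
sign(π) = (−1)^{n − #cycles} = (−1)^{263−2} = (−1)^261 = -1.
Via Zolotarev, sign(π_{170}) = (170|263) = -1.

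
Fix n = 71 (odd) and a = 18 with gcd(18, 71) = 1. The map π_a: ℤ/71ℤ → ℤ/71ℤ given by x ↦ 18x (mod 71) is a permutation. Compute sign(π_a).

+1

Orbit of 45 under x↦18x: [45, 29, 25, 24, 6, 37, 27]… (length divides ord_71(18)).
3 cycles of lengths [35, 35, 1].
With 3 cycles on 71 points, sign = (−1)^{71−3} = +1.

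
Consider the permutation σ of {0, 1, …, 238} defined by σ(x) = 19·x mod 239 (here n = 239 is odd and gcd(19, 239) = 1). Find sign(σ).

-1

Orbit of 204 under x↦19x: [204, 52, 32, 130, 80, 86, 200]… (length divides ord_239(19)).
The orbit structure of x ↦ 19x mod 239: 2 orbits of sizes [238, 1].
Σ(ℓ_i−1) = 239−2 = 237; sign = (−1)^237 = -1.
Check: (19/239) = -1 by Zolotarev.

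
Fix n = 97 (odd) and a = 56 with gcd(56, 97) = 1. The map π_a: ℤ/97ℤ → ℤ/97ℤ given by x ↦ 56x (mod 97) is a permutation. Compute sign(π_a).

Start at x=58: 58 → 47 → 13 → 49 → 28 → 16 → 23 → … (one orbit).
π_56 has 2 disjoint cycles with lengths [96, 1] on {0,…,96}.
Σ(ℓ_i−1) = 97−2 = 95; sign = (−1)^95 = -1.
The Jacobi symbol (56|97) = -1 (Zolotarev) agrees.

-1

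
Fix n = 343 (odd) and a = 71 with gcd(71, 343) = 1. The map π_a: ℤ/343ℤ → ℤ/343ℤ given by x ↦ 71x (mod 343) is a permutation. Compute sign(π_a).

Orbit of 190 under x↦71x: [190, 113, 134, 253, 127, 99, 169]… (length divides ord_343(71)).
Cycle lengths of π_71 on ℤ/343ℤ: [49, 49, 49, 49, 49, 49, 7, 7, 7, 7, 7, 7, 1, 1, 1, 1, 1, 1, 1]; 19 cycles in total.
343 − 19 = 324 transpositions; sign(π) = (−1)^324 = +1.

+1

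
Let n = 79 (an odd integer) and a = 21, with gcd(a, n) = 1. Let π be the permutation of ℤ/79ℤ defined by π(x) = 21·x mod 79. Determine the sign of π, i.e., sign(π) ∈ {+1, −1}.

Orbit of 52 under x↦21x: [52, 65, 22, 67, 64, 1, 21]… (length divides ord_79(21)).
7 cycles of lengths [13, 13, 13, 13, 13, 13, 1].
Σ(ℓ_i−1) = 79−7 = 72; sign = (−1)^72 = +1.
(21|79)_J = +1 (Zolotarev's lemma cross-check).

+1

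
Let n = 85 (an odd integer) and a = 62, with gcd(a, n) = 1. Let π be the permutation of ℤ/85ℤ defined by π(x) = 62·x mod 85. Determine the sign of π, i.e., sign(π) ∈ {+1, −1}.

+1

Trace 19: π^k(19) = [19, 73, 21, 27, 59, 3, 16] for k=0..6.
Decompose π into cycles: lengths [16, 16, 16, 16, 16, 4, 1] (7 cycles, including the fixed point 0).
85 − 7 = 78 transpositions; sign(π) = (−1)^78 = +1.
Check: (62/85) = +1 by Zolotarev.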